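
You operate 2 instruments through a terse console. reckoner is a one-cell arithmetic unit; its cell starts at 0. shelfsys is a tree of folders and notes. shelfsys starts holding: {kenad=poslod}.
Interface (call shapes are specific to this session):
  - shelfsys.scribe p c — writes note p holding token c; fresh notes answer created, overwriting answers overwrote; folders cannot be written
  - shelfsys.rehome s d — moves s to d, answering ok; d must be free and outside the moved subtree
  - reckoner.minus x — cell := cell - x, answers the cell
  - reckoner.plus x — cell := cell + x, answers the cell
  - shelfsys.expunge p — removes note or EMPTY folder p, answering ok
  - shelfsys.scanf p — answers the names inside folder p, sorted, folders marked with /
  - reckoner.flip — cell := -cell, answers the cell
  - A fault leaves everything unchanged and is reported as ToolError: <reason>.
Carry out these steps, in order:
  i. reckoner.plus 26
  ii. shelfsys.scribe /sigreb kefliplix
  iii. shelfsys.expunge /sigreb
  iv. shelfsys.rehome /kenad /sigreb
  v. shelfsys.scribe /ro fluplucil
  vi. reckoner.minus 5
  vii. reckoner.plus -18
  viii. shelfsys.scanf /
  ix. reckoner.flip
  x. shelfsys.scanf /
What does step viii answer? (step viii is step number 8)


Answer: [ro, sigreb]

Derivation:
I use reckoner.plus(x='26'), → 26.
Then shelfsys.scribe(p='/sigreb', c='kefliplix'), giving created.
I call shelfsys.expunge(p='/sigreb'), and observe ok.
Invoking shelfsys.rehome(s='/kenad', d='/sigreb'), → ok.
Now I run shelfsys.scribe(p='/ro', c='fluplucil'), giving created.
I run reckoner.minus(x='5'), and observe 21.
Invoking reckoner.plus(x='-18'), and see 3.
I invoke shelfsys.scanf(p='/'), — result: [ro, sigreb].
I call reckoner.flip, — result: -3.
Invoking shelfsys.scanf(p='/'), giving [ro, sigreb].


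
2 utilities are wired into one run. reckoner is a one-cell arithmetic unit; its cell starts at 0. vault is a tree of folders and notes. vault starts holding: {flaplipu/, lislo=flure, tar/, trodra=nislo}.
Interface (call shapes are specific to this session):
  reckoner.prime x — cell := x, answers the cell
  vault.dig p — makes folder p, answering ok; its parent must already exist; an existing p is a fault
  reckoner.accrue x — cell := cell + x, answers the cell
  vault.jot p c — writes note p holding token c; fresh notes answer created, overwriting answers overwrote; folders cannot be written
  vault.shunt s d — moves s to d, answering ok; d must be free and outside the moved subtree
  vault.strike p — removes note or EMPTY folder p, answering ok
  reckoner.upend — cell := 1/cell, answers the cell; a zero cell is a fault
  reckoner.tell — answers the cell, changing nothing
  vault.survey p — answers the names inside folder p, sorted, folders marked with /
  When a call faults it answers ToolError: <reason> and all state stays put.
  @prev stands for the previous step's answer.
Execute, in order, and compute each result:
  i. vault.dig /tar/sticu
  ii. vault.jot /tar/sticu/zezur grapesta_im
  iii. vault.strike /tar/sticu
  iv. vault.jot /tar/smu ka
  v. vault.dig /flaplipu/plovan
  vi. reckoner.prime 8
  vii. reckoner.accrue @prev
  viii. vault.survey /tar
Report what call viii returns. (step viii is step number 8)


~$ vault.dig p: /tar/sticu
:: ok
~$ vault.jot p: /tar/sticu/zezur c: grapesta_im
:: created
~$ vault.strike p: /tar/sticu
:: ToolError: not empty
~$ vault.jot p: /tar/smu c: ka
:: created
~$ vault.dig p: /flaplipu/plovan
:: ok
~$ reckoner.prime x: 8
:: 8
~$ reckoner.accrue x: @prev
:: 16
~$ vault.survey p: /tar
:: [smu, sticu/]

Answer: [smu, sticu/]


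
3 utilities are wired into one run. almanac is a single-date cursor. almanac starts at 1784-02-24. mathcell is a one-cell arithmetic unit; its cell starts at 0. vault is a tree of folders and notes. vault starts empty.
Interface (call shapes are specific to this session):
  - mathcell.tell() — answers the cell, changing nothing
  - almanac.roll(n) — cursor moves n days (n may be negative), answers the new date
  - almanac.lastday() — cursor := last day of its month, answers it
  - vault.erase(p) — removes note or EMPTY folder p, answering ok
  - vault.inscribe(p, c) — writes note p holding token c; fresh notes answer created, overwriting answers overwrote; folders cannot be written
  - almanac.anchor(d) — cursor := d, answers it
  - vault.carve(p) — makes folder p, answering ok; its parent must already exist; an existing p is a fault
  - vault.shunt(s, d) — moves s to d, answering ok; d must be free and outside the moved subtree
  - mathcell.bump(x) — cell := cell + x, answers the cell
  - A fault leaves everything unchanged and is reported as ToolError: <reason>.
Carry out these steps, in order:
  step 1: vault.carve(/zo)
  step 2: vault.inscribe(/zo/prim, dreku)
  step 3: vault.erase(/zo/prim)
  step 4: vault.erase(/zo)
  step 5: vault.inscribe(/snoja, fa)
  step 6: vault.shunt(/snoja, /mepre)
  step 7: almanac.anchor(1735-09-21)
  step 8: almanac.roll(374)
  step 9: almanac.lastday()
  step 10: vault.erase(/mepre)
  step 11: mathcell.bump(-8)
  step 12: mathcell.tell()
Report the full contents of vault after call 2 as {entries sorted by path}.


Answer: {zo/, zo/prim=dreku}

Derivation:
CALL carve[/zo]
RET  ok
CALL inscribe[/zo/prim; dreku]
RET  created
CALL erase[/zo/prim]
RET  ok
CALL erase[/zo]
RET  ok
CALL inscribe[/snoja; fa]
RET  created
CALL shunt[/snoja; /mepre]
RET  ok
CALL anchor[1735-09-21]
RET  1735-09-21
CALL roll[374]
RET  1736-09-29
CALL lastday[]
RET  1736-09-30
CALL erase[/mepre]
RET  ok
CALL bump[-8]
RET  -8
CALL tell[]
RET  -8


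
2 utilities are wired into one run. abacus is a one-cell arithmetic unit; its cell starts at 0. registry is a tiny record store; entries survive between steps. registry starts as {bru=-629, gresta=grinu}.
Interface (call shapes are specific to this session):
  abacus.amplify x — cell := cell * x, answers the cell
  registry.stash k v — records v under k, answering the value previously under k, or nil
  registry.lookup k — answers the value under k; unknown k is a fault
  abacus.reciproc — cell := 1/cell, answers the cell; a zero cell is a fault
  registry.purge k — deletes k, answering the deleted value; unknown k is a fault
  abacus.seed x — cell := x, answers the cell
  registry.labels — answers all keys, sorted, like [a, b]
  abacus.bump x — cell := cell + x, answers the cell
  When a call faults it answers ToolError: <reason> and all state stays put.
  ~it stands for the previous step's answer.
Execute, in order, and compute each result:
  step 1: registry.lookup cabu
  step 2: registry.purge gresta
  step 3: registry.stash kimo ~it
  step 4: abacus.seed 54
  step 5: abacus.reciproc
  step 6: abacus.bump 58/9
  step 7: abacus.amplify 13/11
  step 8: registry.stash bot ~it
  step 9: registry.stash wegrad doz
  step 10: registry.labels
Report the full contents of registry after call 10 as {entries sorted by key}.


CALL registry.lookup[cabu]
RET  ToolError: no such key cabu
CALL registry.purge[gresta]
RET  grinu
CALL registry.stash[kimo; ~it]
RET  nil
CALL abacus.seed[54]
RET  54
CALL abacus.reciproc[]
RET  1/54
CALL abacus.bump[58/9]
RET  349/54
CALL abacus.amplify[13/11]
RET  4537/594
CALL registry.stash[bot; ~it]
RET  nil
CALL registry.stash[wegrad; doz]
RET  nil
CALL registry.labels[]
RET  [bot, bru, kimo, wegrad]

Answer: {bot=4537/594, bru=-629, kimo=grinu, wegrad=doz}


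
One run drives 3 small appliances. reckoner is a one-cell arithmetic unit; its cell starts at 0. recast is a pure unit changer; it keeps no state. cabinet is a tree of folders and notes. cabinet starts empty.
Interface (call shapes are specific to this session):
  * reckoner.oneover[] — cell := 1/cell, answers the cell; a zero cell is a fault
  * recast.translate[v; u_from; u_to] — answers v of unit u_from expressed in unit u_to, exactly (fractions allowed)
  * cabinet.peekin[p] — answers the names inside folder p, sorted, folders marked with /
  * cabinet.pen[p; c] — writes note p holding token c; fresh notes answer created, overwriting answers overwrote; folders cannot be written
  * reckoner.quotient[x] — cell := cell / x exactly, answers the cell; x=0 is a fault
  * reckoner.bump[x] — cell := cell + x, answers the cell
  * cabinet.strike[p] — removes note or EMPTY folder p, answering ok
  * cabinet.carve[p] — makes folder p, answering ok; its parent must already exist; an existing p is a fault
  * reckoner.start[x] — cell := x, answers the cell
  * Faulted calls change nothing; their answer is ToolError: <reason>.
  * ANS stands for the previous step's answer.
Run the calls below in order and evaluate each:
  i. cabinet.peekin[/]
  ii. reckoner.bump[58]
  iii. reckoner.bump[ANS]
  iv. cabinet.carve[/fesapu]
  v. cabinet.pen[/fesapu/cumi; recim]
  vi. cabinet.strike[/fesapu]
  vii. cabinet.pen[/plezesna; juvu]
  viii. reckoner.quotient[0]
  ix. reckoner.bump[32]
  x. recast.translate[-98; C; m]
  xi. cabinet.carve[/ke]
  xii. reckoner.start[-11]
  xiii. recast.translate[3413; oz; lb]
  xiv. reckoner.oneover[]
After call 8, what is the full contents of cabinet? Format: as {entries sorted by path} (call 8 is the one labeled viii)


Calling cabinet.peekin passing /, → [].
Invoking reckoner.bump passing 58, and observe 58.
Next I call reckoner.bump passing ANS, yielding 116.
Using cabinet.carve passing /fesapu, which returns ok.
Next I call cabinet.pen passing /fesapu/cumi, recim, and observe created.
Then cabinet.strike passing /fesapu, and see ToolError: not empty.
Next I call cabinet.pen passing /plezesna, juvu, → created.
I use reckoner.quotient passing 0, and see ToolError: division by zero.
I invoke reckoner.bump passing 32, and see 148.
Then recast.translate passing -98, C, m, and see ToolError: incompatible units.
I run cabinet.carve passing /ke, yielding ok.
I try reckoner.start passing -11, yielding -11.
Next I call recast.translate passing 3413, oz, lb, and get 3413/16.
Next I call reckoner.oneover, yielding -1/11.

Answer: {fesapu/, fesapu/cumi=recim, plezesna=juvu}


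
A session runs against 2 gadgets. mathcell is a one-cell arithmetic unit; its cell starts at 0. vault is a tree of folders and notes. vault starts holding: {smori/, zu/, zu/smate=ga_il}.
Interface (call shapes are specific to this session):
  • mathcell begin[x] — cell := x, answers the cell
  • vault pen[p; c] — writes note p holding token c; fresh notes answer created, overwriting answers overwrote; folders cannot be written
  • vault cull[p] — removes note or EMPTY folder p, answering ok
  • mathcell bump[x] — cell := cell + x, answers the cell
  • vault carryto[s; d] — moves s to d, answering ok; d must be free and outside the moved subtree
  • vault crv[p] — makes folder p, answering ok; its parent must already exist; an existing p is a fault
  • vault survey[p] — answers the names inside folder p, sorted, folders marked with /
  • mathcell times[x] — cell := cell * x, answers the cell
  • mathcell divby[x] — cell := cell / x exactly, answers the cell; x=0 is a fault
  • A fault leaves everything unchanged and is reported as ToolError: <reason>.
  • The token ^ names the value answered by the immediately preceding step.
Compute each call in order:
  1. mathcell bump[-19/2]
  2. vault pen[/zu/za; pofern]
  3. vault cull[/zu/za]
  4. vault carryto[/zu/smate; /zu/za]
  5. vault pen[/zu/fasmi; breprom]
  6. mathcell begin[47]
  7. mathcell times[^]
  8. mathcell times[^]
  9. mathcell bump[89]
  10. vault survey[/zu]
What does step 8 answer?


Answer: 4879681

Derivation:
·→ mathcell bump(x: -19/2)
·← -19/2
·→ vault pen(p: /zu/za, c: pofern)
·← created
·→ vault cull(p: /zu/za)
·← ok
·→ vault carryto(s: /zu/smate, d: /zu/za)
·← ok
·→ vault pen(p: /zu/fasmi, c: breprom)
·← created
·→ mathcell begin(x: 47)
·← 47
·→ mathcell times(x: ^)
·← 2209
·→ mathcell times(x: ^)
·← 4879681
·→ mathcell bump(x: 89)
·← 4879770
·→ vault survey(p: /zu)
·← [fasmi, za]


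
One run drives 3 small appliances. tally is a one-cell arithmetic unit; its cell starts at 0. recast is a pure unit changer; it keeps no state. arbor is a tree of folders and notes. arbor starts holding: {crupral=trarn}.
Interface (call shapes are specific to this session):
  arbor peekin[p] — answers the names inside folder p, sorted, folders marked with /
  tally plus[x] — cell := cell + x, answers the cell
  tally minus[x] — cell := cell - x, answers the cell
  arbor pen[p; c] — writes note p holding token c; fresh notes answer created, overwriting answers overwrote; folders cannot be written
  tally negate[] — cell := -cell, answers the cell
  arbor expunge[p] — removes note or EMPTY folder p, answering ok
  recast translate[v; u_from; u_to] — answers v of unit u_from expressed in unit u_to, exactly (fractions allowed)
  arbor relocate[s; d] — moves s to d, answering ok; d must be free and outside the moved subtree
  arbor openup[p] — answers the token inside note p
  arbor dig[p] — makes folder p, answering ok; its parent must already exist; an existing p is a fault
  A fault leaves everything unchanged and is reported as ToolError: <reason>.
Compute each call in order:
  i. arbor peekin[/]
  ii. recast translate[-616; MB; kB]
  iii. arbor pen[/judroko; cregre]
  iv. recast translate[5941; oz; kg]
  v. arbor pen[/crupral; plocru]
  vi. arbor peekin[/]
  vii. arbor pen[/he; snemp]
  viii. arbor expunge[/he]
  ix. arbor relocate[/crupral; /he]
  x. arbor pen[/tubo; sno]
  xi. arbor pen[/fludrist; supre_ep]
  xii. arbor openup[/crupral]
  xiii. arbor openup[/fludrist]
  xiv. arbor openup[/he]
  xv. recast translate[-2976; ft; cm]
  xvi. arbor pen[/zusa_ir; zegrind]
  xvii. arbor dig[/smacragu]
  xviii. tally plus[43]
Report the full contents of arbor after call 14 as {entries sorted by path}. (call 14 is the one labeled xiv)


Answer: {fludrist=supre_ep, he=plocru, judroko=cregre, tubo=sno}

Derivation:
Then arbor peekin on p='/', yielding [crupral].
Then recast translate on v='-616', u_from='MB', u_to='kB', and get -616000.
Calling arbor pen on p='/judroko', c='cregre', and get created.
I run recast translate on v='5941', u_from='oz', u_to='kg', and see 269479227017/1600000000.
Invoking arbor pen on p='/crupral', c='plocru', giving overwrote.
Using arbor peekin on p='/': [crupral, judroko].
Calling arbor pen on p='/he', c='snemp', → created.
Next I call arbor expunge on p='/he', → ok.
Now I run arbor relocate on s='/crupral', d='/he', and get ok.
I call arbor pen on p='/tubo', c='sno', and see created.
I invoke arbor pen on p='/fludrist', c='supre_ep', and get created.
I call arbor openup on p='/crupral': ToolError: not found.
Then arbor openup on p='/fludrist', and see supre_ep.
I use arbor openup on p='/he', → plocru.
Then recast translate on v='-2976', u_from='ft', u_to='cm', yielding -2267712/25.
Calling arbor pen on p='/zusa_ir', c='zegrind', yielding created.
Then arbor dig on p='/smacragu', yielding ok.
Using tally plus on x='43': 43.


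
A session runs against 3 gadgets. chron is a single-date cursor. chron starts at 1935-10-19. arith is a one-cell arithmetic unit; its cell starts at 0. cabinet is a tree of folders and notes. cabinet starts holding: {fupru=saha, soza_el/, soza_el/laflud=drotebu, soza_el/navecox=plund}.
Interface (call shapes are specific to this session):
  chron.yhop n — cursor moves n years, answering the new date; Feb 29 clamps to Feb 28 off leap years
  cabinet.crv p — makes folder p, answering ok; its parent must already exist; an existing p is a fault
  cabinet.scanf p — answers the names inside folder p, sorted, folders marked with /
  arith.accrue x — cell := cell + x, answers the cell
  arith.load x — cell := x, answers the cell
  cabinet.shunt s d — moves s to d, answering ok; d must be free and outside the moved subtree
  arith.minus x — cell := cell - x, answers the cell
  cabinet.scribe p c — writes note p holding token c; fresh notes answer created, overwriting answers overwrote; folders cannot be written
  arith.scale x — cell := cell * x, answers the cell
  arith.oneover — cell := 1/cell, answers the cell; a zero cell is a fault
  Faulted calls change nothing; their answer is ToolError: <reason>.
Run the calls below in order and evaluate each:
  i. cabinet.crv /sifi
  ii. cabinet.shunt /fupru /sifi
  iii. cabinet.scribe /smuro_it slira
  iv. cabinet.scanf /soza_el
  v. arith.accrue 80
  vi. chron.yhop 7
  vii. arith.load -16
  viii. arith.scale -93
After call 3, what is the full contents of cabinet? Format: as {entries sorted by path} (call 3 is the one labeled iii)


Step: cabinet.crv[p='/sifi']
Result: ok
Step: cabinet.shunt[s='/fupru'; d='/sifi']
Result: ToolError: exists
Step: cabinet.scribe[p='/smuro_it'; c='slira']
Result: created
Step: cabinet.scanf[p='/soza_el']
Result: [laflud, navecox]
Step: arith.accrue[x='80']
Result: 80
Step: chron.yhop[n='7']
Result: 1942-10-19
Step: arith.load[x='-16']
Result: -16
Step: arith.scale[x='-93']
Result: 1488

Answer: {fupru=saha, sifi/, smuro_it=slira, soza_el/, soza_el/laflud=drotebu, soza_el/navecox=plund}


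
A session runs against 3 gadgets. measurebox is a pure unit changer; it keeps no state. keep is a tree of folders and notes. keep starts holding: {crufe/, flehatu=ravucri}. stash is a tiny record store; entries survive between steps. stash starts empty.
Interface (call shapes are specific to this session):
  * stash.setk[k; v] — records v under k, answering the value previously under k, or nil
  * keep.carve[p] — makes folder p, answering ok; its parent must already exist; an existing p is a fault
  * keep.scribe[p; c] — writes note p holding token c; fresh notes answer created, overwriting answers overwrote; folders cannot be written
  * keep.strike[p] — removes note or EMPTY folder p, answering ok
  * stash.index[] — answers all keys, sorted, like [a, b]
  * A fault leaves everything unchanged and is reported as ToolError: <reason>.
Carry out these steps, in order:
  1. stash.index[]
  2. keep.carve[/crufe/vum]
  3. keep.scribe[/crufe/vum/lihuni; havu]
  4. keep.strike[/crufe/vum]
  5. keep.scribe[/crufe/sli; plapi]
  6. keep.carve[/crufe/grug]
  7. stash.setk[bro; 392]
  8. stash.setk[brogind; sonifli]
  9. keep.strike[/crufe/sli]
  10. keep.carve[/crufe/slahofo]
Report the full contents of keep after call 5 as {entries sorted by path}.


==> index()
<== []
==> carve(p=/crufe/vum)
<== ok
==> scribe(p=/crufe/vum/lihuni, c=havu)
<== created
==> strike(p=/crufe/vum)
<== ToolError: not empty
==> scribe(p=/crufe/sli, c=plapi)
<== created
==> carve(p=/crufe/grug)
<== ok
==> setk(k=bro, v=392)
<== nil
==> setk(k=brogind, v=sonifli)
<== nil
==> strike(p=/crufe/sli)
<== ok
==> carve(p=/crufe/slahofo)
<== ok

Answer: {crufe/, crufe/sli=plapi, crufe/vum/, crufe/vum/lihuni=havu, flehatu=ravucri}


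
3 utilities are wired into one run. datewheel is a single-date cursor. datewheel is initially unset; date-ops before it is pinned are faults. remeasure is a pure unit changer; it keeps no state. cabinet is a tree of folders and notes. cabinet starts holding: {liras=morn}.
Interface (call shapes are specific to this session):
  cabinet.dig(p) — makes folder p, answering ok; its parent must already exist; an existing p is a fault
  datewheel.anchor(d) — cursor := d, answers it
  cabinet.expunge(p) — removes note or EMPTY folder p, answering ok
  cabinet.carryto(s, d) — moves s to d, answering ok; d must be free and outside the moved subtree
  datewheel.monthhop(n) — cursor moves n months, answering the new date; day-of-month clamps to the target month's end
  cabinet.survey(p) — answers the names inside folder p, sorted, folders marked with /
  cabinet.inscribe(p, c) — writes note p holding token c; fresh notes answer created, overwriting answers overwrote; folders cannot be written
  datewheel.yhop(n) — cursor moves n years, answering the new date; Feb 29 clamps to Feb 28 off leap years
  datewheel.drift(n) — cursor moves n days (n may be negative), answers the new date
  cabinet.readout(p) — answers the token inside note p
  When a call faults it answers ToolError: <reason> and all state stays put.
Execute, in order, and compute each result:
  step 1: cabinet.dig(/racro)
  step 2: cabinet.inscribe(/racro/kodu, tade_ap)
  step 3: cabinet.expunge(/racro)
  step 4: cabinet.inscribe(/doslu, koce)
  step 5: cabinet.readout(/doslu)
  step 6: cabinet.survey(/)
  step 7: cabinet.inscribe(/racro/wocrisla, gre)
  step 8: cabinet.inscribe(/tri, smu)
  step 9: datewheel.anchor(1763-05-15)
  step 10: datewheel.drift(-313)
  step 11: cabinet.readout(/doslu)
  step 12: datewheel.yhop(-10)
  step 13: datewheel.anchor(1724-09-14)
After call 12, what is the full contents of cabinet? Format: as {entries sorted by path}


Answer: {doslu=koce, liras=morn, racro/, racro/kodu=tade_ap, racro/wocrisla=gre, tri=smu}

Derivation:
==> cabinet.dig(/racro)
<== ok
==> cabinet.inscribe(/racro/kodu, tade_ap)
<== created
==> cabinet.expunge(/racro)
<== ToolError: not empty
==> cabinet.inscribe(/doslu, koce)
<== created
==> cabinet.readout(/doslu)
<== koce
==> cabinet.survey(/)
<== [doslu, liras, racro/]
==> cabinet.inscribe(/racro/wocrisla, gre)
<== created
==> cabinet.inscribe(/tri, smu)
<== created
==> datewheel.anchor(1763-05-15)
<== 1763-05-15
==> datewheel.drift(-313)
<== 1762-07-06
==> cabinet.readout(/doslu)
<== koce
==> datewheel.yhop(-10)
<== 1752-07-06
==> datewheel.anchor(1724-09-14)
<== 1724-09-14


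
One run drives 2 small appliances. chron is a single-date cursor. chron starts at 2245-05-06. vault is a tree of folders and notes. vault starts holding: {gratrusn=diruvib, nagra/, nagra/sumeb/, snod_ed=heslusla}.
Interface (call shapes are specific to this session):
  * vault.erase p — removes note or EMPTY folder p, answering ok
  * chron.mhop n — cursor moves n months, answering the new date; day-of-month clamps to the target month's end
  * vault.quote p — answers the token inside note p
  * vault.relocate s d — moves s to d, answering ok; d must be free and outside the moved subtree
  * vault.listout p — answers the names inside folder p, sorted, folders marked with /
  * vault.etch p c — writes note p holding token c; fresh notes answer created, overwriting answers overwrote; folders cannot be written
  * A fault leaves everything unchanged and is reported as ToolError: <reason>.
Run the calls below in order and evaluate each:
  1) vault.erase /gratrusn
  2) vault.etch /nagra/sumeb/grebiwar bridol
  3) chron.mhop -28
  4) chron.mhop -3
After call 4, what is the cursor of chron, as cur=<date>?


Answer: cur=2242-10-06

Derivation:
I use vault.erase with /gratrusn, which returns ok.
I try vault.etch with /nagra/sumeb/grebiwar, bridol, and see created.
I call chron.mhop with -28, giving 2243-01-06.
I use chron.mhop with -3, — result: 2242-10-06.


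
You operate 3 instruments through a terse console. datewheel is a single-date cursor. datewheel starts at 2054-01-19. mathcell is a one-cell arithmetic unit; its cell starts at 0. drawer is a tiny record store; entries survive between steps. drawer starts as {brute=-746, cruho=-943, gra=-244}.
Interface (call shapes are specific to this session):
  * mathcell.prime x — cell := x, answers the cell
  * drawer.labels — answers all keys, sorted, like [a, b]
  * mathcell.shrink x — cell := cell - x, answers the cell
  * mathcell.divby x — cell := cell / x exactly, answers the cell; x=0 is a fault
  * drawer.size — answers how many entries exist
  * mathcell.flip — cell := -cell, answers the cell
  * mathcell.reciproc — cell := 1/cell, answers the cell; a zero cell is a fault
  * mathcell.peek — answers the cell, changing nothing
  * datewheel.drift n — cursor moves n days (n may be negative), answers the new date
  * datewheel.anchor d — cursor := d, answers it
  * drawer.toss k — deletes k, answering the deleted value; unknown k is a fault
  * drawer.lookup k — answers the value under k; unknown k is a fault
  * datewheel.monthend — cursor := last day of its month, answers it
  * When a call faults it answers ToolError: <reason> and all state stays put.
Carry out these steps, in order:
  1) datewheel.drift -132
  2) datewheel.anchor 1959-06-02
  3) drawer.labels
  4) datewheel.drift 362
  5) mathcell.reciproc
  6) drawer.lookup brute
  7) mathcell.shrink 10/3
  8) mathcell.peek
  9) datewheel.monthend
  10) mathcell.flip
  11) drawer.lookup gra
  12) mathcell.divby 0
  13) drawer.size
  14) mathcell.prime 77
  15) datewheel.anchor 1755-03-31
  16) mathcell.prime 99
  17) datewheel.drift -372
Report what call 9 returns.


Answer: 1960-05-31

Derivation:
% 1. datewheel.drift(n→-132) == 2053-09-09
% 2. datewheel.anchor(d→1959-06-02) == 1959-06-02
% 3. drawer.labels() == [brute, cruho, gra]
% 4. datewheel.drift(n→362) == 1960-05-29
% 5. mathcell.reciproc() == ToolError: reciprocal of zero
% 6. drawer.lookup(k→brute) == -746
% 7. mathcell.shrink(x→10/3) == -10/3
% 8. mathcell.peek() == -10/3
% 9. datewheel.monthend() == 1960-05-31
% 10. mathcell.flip() == 10/3
% 11. drawer.lookup(k→gra) == -244
% 12. mathcell.divby(x→0) == ToolError: division by zero
% 13. drawer.size() == 3
% 14. mathcell.prime(x→77) == 77
% 15. datewheel.anchor(d→1755-03-31) == 1755-03-31
% 16. mathcell.prime(x→99) == 99
% 17. datewheel.drift(n→-372) == 1754-03-24


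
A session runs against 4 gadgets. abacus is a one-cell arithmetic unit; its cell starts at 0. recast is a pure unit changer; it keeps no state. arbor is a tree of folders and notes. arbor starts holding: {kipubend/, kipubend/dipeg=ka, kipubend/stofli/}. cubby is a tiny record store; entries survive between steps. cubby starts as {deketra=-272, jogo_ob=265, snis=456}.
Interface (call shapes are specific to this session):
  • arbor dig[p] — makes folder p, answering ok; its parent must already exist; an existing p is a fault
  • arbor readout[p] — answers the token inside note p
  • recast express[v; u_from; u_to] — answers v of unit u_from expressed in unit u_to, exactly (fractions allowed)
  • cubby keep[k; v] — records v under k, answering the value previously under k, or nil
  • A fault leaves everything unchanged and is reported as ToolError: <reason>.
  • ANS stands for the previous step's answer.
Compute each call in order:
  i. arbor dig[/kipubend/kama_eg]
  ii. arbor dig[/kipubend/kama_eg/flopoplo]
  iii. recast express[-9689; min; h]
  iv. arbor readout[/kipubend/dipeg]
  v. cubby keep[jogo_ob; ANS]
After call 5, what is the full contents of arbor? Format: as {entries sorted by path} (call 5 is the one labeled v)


Calling arbor dig passing p: /kipubend/kama_eg, and observe ok.
Next I call arbor dig passing p: /kipubend/kama_eg/flopoplo, and observe ok.
I try recast express passing v: -9689, u_from: min, u_to: h: -9689/60.
I call arbor readout passing p: /kipubend/dipeg, and observe ka.
I try cubby keep passing k: jogo_ob, v: ANS, giving 265.

Answer: {kipubend/, kipubend/dipeg=ka, kipubend/kama_eg/, kipubend/kama_eg/flopoplo/, kipubend/stofli/}


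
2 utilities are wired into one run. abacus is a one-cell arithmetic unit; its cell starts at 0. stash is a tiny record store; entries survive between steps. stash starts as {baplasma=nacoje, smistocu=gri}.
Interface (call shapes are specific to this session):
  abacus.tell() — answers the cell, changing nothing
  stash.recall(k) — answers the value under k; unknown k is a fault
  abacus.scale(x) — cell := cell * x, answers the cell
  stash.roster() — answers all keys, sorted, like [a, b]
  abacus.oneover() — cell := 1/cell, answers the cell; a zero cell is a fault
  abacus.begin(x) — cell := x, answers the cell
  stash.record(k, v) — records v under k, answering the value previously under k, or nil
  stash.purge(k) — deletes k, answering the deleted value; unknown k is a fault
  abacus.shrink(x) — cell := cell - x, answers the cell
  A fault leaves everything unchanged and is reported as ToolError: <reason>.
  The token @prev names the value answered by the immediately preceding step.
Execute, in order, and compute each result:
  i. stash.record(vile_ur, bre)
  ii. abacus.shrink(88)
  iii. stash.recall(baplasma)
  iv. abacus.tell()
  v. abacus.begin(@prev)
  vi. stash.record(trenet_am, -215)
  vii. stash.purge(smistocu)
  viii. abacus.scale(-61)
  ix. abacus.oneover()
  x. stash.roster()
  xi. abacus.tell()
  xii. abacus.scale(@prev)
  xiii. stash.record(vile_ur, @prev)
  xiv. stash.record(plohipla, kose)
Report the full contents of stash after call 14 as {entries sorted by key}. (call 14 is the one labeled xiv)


Act: stash.record[k→vile_ur; v→bre]
Obs: nil
Act: abacus.shrink[x→88]
Obs: -88
Act: stash.recall[k→baplasma]
Obs: nacoje
Act: abacus.tell[]
Obs: -88
Act: abacus.begin[x→@prev]
Obs: -88
Act: stash.record[k→trenet_am; v→-215]
Obs: nil
Act: stash.purge[k→smistocu]
Obs: gri
Act: abacus.scale[x→-61]
Obs: 5368
Act: abacus.oneover[]
Obs: 1/5368
Act: stash.roster[]
Obs: [baplasma, trenet_am, vile_ur]
Act: abacus.tell[]
Obs: 1/5368
Act: abacus.scale[x→@prev]
Obs: 1/28815424
Act: stash.record[k→vile_ur; v→@prev]
Obs: bre
Act: stash.record[k→plohipla; v→kose]
Obs: nil

Answer: {baplasma=nacoje, plohipla=kose, trenet_am=-215, vile_ur=1/28815424}


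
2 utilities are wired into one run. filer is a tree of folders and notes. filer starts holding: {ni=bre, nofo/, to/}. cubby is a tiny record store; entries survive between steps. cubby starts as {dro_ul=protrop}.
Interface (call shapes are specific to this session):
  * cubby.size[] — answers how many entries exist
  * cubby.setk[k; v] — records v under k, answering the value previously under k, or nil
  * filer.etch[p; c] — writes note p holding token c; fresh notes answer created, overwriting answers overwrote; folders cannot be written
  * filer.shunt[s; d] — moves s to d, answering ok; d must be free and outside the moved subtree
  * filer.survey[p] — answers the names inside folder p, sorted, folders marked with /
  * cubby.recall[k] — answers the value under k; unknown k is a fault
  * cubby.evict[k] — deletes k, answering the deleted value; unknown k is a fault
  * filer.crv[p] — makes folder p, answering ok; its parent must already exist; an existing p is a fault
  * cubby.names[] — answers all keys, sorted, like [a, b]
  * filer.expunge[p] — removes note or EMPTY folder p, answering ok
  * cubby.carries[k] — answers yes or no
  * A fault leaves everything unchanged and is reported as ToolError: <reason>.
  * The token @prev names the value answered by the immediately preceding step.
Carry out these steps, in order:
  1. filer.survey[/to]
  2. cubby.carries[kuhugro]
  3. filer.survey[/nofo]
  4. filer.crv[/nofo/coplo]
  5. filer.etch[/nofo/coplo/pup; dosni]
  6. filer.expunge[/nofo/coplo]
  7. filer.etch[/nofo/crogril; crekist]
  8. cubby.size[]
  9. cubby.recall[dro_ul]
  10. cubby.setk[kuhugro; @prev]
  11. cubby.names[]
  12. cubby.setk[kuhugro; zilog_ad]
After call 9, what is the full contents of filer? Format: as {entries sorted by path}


→ filer.survey(p→/to)
← []
→ cubby.carries(k→kuhugro)
← no
→ filer.survey(p→/nofo)
← []
→ filer.crv(p→/nofo/coplo)
← ok
→ filer.etch(p→/nofo/coplo/pup, c→dosni)
← created
→ filer.expunge(p→/nofo/coplo)
← ToolError: not empty
→ filer.etch(p→/nofo/crogril, c→crekist)
← created
→ cubby.size()
← 1
→ cubby.recall(k→dro_ul)
← protrop
→ cubby.setk(k→kuhugro, v→@prev)
← nil
→ cubby.names()
← [dro_ul, kuhugro]
→ cubby.setk(k→kuhugro, v→zilog_ad)
← protrop

Answer: {ni=bre, nofo/, nofo/coplo/, nofo/coplo/pup=dosni, nofo/crogril=crekist, to/}


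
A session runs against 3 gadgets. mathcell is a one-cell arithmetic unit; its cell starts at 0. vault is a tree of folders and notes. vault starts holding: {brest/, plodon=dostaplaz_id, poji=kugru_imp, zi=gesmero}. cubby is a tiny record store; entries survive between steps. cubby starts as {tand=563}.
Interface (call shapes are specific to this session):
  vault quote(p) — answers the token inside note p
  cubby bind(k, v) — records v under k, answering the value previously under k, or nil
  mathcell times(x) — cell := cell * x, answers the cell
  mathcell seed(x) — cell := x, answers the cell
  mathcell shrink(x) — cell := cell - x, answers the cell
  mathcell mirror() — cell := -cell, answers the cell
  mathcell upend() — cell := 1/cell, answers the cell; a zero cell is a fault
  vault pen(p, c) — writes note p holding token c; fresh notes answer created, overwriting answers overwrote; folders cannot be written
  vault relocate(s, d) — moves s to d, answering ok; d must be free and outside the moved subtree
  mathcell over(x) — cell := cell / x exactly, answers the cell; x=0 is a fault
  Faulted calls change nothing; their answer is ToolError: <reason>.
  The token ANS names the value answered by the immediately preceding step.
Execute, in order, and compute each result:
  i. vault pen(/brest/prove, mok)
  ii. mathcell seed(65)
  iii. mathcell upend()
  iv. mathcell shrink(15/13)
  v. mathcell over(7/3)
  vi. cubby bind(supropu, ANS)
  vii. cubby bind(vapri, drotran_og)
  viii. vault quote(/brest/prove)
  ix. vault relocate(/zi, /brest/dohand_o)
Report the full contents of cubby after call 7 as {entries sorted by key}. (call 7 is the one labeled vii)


[in] vault pen p→/brest/prove c→mok
= created
[in] mathcell seed x→65
= 65
[in] mathcell upend
= 1/65
[in] mathcell shrink x→15/13
= -74/65
[in] mathcell over x→7/3
= -222/455
[in] cubby bind k→supropu v→ANS
= nil
[in] cubby bind k→vapri v→drotran_og
= nil
[in] vault quote p→/brest/prove
= mok
[in] vault relocate s→/zi d→/brest/dohand_o
= ok

Answer: {supropu=-222/455, tand=563, vapri=drotran_og}


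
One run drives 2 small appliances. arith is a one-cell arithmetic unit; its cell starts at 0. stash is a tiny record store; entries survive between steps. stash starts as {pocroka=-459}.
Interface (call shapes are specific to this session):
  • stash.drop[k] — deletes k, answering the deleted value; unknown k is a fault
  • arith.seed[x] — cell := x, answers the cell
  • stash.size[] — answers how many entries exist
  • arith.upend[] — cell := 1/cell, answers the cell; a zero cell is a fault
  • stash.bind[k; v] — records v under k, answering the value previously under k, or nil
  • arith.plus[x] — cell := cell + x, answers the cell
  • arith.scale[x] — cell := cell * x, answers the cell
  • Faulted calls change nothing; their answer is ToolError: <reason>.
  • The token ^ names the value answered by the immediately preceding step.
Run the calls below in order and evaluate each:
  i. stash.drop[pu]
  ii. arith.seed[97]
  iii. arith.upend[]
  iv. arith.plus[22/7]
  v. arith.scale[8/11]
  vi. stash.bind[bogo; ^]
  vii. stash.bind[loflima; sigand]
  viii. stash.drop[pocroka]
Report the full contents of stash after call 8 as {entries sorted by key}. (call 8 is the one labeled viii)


-> stash.drop(k→pu)
<- ToolError: no such key pu
-> arith.seed(x→97)
<- 97
-> arith.upend()
<- 1/97
-> arith.plus(x→22/7)
<- 2141/679
-> arith.scale(x→8/11)
<- 17128/7469
-> stash.bind(k→bogo, v→^)
<- nil
-> stash.bind(k→loflima, v→sigand)
<- nil
-> stash.drop(k→pocroka)
<- -459

Answer: {bogo=17128/7469, loflima=sigand}


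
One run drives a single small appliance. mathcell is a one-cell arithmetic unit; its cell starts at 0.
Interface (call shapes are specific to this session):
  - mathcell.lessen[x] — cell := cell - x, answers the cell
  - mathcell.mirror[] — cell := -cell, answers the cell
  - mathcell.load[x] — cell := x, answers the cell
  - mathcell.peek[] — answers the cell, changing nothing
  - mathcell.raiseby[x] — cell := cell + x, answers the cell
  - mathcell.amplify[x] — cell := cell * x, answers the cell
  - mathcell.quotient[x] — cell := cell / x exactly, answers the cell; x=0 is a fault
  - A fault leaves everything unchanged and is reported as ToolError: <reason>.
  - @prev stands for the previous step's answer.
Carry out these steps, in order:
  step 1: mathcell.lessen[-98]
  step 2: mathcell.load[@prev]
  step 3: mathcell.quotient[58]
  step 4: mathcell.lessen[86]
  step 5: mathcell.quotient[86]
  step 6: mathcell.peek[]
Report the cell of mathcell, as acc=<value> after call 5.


Invoking mathcell.lessen using x=-98, and get 98.
I use mathcell.load using x=@prev, and observe 98.
Using mathcell.quotient using x=58, which returns 49/29.
I use mathcell.lessen using x=86, which returns -2445/29.
I invoke mathcell.quotient using x=86: -2445/2494.
Next I call mathcell.peek, and see -2445/2494.

Answer: acc=-2445/2494


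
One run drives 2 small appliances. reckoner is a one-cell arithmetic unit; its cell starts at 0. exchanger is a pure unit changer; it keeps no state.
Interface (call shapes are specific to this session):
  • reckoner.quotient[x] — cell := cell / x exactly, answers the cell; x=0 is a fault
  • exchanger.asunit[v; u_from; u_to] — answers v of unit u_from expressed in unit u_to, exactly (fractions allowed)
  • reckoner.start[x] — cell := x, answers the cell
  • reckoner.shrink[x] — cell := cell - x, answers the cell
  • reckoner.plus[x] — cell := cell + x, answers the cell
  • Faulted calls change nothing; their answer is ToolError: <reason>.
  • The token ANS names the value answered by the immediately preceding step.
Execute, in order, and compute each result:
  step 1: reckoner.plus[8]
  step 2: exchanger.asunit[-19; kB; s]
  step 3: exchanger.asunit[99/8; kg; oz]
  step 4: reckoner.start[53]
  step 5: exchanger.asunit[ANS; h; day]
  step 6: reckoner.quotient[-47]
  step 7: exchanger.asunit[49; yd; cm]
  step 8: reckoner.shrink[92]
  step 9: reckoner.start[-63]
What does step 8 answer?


% reckoner.plus 8
= 8
% exchanger.asunit -19 kB s
= ToolError: incompatible units
% exchanger.asunit 99/8 kg oz
= 1800000000/4123567
% reckoner.start 53
= 53
% exchanger.asunit ANS h day
= 53/24
% reckoner.quotient -47
= -53/47
% exchanger.asunit 49 yd cm
= 112014/25
% reckoner.shrink 92
= -4377/47
% reckoner.start -63
= -63

Answer: -4377/47


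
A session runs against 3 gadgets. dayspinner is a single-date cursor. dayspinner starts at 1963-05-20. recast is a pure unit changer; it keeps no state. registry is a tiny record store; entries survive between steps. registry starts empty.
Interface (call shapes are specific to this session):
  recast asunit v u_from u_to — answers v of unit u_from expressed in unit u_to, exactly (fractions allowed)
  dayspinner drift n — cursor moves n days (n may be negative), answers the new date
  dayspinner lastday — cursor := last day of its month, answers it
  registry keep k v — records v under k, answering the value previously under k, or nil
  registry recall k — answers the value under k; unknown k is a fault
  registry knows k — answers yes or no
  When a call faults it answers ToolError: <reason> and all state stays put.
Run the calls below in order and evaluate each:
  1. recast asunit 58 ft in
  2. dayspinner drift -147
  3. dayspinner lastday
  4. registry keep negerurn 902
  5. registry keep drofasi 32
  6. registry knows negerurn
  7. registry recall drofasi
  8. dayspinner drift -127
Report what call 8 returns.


~$ recast asunit v='58' u_from='ft' u_to='in'
:: 696
~$ dayspinner drift n='-147'
:: 1962-12-24
~$ dayspinner lastday
:: 1962-12-31
~$ registry keep k='negerurn' v='902'
:: nil
~$ registry keep k='drofasi' v='32'
:: nil
~$ registry knows k='negerurn'
:: yes
~$ registry recall k='drofasi'
:: 32
~$ dayspinner drift n='-127'
:: 1962-08-26

Answer: 1962-08-26


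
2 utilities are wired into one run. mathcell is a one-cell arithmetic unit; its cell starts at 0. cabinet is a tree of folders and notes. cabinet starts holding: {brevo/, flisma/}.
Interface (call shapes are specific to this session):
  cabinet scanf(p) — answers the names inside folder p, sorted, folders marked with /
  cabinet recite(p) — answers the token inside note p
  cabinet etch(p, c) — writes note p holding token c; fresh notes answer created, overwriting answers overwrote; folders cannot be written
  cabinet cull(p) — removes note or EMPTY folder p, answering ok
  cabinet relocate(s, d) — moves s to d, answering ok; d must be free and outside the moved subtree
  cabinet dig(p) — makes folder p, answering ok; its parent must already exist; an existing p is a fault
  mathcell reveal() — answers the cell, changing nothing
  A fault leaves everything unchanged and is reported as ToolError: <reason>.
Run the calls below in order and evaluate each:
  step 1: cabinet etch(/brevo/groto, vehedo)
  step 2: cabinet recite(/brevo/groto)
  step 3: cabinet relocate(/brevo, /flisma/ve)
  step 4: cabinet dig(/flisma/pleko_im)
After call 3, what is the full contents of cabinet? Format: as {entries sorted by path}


Answer: {flisma/, flisma/ve/, flisma/ve/groto=vehedo}

Derivation:
Do: cabinet etch[p→/brevo/groto; c→vehedo]
See: created
Do: cabinet recite[p→/brevo/groto]
See: vehedo
Do: cabinet relocate[s→/brevo; d→/flisma/ve]
See: ok
Do: cabinet dig[p→/flisma/pleko_im]
See: ok
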